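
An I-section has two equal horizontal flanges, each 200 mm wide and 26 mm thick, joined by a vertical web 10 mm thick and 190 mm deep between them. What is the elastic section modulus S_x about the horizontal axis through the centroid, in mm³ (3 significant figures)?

Split into non-overlapping primitives; take the origin at the lower-left of the bounding box.
Bottom flange: 200 × 26, A = 5 200 mm², y = 13 mm, Ī = 292 933 mm⁴.
Web: 10 × 190, A = 1 900 mm², y = 121 mm, Ī = 5 715 833 mm⁴.
Top flange: 200 × 26, A = 5 200 mm², y = 229 mm, Ī = 292 933 mm⁴.
By symmetry the centroid is at mid-height, ȳ = 121 mm.
Transfer each piece to the horizontal axis through the centroid using Ī + A·d² with d = y − 121:
  bottom flange: d = -108 mm → contributes +60 945 733 mm⁴
  web: d = 0 mm → contributes +5 715 833 mm⁴
  top flange: d = 108 mm → contributes +60 945 733 mm⁴
Total I = 127 607 300 mm⁴.
Extreme fibre distance c = 121 mm; S = I/c = 1 054 606 mm³.

S_x ≈ 1.05 × 10⁶ mm³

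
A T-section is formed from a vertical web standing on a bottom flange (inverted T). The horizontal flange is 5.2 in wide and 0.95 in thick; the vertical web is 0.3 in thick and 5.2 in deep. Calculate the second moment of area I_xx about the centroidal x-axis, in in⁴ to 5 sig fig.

I_xx ≈ 15.097 in⁴

Break the section into simple shapes (no overlaps), measuring from the bottom-left corner of the bounding box.
Flange: 5.2 × 0.95, A = 4.94 in², y = 0.475 in, Ī = 0.3715292 in⁴.
Web: 0.3 × 5.2, A = 1.56 in², y = 3.55 in, Ī = 3.5152 in⁴.
Centroid: ȳ = ΣA·y / ΣA = 1.213 in.
Transfer each piece to the centroidal x-axis using Ī + A·d² with d = y − 1.213:
  flange: d = -0.738 in → contributes +3.062071 in⁴
  web: d = 2.337 in → contributes +12.03525 in⁴
Total I = 15.09732 in⁴.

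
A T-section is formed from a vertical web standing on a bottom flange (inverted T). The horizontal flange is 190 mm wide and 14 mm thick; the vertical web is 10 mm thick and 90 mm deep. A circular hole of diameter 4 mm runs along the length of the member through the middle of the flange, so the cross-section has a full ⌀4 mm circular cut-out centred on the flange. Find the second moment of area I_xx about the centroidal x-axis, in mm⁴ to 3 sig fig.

I_xx ≈ 2.47 × 10⁶ mm⁴

Split into non-overlapping primitives; take the origin at the lower-left of the bounding box.
Flange: 190 × 14, A = 2 660 mm², y = 7 mm, Ī = 43 447 mm⁴.
Web: 10 × 90, A = 900 mm², y = 59 mm, Ī = 607 500 mm⁴.
Hole (subtracted): ⌀4, A = 12.566 mm², y = 7 mm, Ī = 12.566 mm⁴.
Centroid: ȳ = ΣA·y / ΣA = 20.193 mm.
Transfer each piece to the centroidal x-axis using Ī + A·d² with d = y − 20.193:
  flange: d = -13.193 mm → contributes +506 408 mm⁴
  web: d = 38.807 mm → contributes +1 962 910 mm⁴
  hole: d = -13.193 mm → contributes −2199.7 mm⁴
Total I = 2 467 119 mm⁴.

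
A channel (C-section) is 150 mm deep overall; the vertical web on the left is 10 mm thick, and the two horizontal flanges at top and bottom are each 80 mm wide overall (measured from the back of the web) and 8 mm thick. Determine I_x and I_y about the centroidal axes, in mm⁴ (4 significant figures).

Split into non-overlapping primitives; take the origin at the lower-left of the bounding box.
Web: 10 × 150, A = 1 500 mm², y = 75 mm, Ī = 2 812 500 mm⁴.
Top flange (beyond web): 70 × 8, A = 560 mm², y = 146 mm, Ī = 2986.67 mm⁴.
Bottom flange (beyond web): 70 × 8, A = 560 mm², y = 4 mm, Ī = 2986.67 mm⁴.
By symmetry the centroid is at mid-height, ȳ = 75 mm.
Transfer each piece to the centroidal x-axis using Ī + A·d² with d = y − 75:
  web: d = 0 mm → contributes +2 812 500 mm⁴
  top flange (beyond web): d = 71 mm → contributes +2 825 947 mm⁴
  bottom flange (beyond web): d = -71 mm → contributes +2 825 947 mm⁴
Total I = 8 464 393 mm⁴.
For the y-axis: x̄ = 22.0992 mm.
Repeating about the centroidal y-axis gives I_y = 1 495 788 mm⁴.

I_x ≈ 8.464 × 10⁶ mm⁴, I_y ≈ 1.496 × 10⁶ mm⁴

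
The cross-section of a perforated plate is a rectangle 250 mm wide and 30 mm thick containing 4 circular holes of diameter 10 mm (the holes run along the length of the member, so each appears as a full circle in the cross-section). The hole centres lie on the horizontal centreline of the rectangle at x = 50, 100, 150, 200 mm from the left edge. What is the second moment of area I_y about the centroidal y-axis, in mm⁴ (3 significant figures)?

I_y ≈ 3.81 × 10⁷ mm⁴

Treat the section as a set of non-overlapping primitives; coordinates are from the bounding-box lower-left.
Plate: 250 × 30, A = 7 500 mm², x = 125 mm, Ī = 39 062 500 mm⁴.
Hole 1 (subtracted): ⌀10, A = 78.54 mm², x = 50 mm, Ī = 490.87 mm⁴.
Hole 2 (subtracted): ⌀10, A = 78.54 mm², x = 100 mm, Ī = 490.87 mm⁴.
Hole 3 (subtracted): ⌀10, A = 78.54 mm², x = 150 mm, Ī = 490.87 mm⁴.
Hole 4 (subtracted): ⌀10, A = 78.54 mm², x = 200 mm, Ī = 490.87 mm⁴.
By symmetry the centroid is at mid-width, x̄ = 125 mm.
Transfer each piece to the centroidal y-axis using Ī + A·d² with d = x − 125:
  plate: d = 0 mm → contributes +39 062 500 mm⁴
  hole 1: d = -75 mm → contributes −442 277 mm⁴
  hole 2: d = -25 mm → contributes −49 578 mm⁴
  hole 3: d = 25 mm → contributes −49 578 mm⁴
  hole 4: d = 75 mm → contributes −442 277 mm⁴
Total I = 38 078 789 mm⁴.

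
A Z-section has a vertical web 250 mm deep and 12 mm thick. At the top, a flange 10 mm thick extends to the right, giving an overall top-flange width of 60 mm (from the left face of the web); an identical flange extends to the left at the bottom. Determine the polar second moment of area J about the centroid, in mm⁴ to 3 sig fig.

Treat the section as a set of non-overlapping primitives; coordinates are from the bounding-box lower-left.
Web: 12 × 250, A = 3 000 mm², y = 125 mm, Ī = 15 625 000 mm⁴.
Top flange (beyond web): 48 × 10, A = 480 mm², y = 245 mm, Ī = 4 000 mm⁴.
Bottom flange (beyond web): 48 × 10, A = 480 mm², y = 5 mm, Ī = 4 000 mm⁴.
Centroid: ȳ = ΣA·y / ΣA = 125 mm.
Transfer each piece to the centroidal x-axis using Ī + A·d² with d = y − 125:
  web: d = 0 mm → contributes +15 625 000 mm⁴
  top flange (beyond web): d = 120 mm → contributes +6 916 000 mm⁴
  bottom flange (beyond web): d = -120 mm → contributes +6 916 000 mm⁴
Total I = 29 457 000 mm⁴.
For the y-axis: x̄ = 54 mm.
Repeating about the centroidal y-axis gives I_y = 1 084 320 mm⁴.
Polar second moment: J = I_x + I_y = 30 541 320 mm⁴.

J ≈ 3.05 × 10⁷ mm⁴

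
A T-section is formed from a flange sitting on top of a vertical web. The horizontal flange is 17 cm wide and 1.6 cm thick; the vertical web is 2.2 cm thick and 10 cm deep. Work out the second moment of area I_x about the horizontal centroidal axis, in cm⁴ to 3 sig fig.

I_x ≈ 598 cm⁴

Break the section into simple shapes (no overlaps), measuring from the bottom-left corner of the bounding box.
Flange: 17 × 1.6, A = 27.2 cm², y = 10.8 cm, Ī = 5.8027 cm⁴.
Web: 2.2 × 10, A = 22 cm², y = 5 cm, Ī = 183.33 cm⁴.
Centroid: ȳ = ΣA·y / ΣA = 8.2065 cm.
Transfer each piece to the horizontal centroidal axis using Ī + A·d² with d = y − 8.2065:
  flange: d = 2.5935 cm → contributes +188.76 cm⁴
  web: d = -3.2065 cm → contributes +409.53 cm⁴
Total I = 598.29 cm⁴.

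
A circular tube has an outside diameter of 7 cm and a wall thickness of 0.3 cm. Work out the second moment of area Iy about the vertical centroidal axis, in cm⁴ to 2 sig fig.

Treat the section as a set of non-overlapping primitives; coordinates are from the bounding-box lower-left.
Outer circle: ⌀7, A = 38.48 cm², x = 3.5 cm, Ī = 117.9 cm⁴.
Bore (subtracted): ⌀6.4, A = 32.17 cm², x = 3.5 cm, Ī = 82.35 cm⁴.
By symmetry the centroid is at mid-width, x̄ = 3.5 cm.
All pieces are centred on the vertical centroidal axis, so I = ΣĪ (holes subtracted) = 35.5 cm⁴.

Iy ≈ 36 cm⁴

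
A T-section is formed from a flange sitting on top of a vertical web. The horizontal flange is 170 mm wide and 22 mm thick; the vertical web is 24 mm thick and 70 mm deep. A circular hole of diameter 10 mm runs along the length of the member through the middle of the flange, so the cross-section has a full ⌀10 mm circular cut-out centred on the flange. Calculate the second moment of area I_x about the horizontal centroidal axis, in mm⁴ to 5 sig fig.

Decompose the section into non-overlapping parts with the origin at the bottom-left of its bounding rectangle.
Flange: 170 × 22, A = 3 740 mm², y = 81 mm, Ī = 150846.7 mm⁴.
Web: 24 × 70, A = 1 680 mm², y = 35 mm, Ī = 686 000 mm⁴.
Hole (subtracted): ⌀10, A = 78.53982 mm², y = 81 mm, Ī = 490.8739 mm⁴.
Centroid: ȳ = ΣA·y / ΣA = 66.53205 mm.
Transfer each piece to the horizontal centroidal axis using Ī + A·d² with d = y − 66.53205:
  flange: d = 14.46795 mm → contributes +933709.8 mm⁴
  web: d = -31.53205 mm → contributes +2 356 373 mm⁴
  hole: d = 14.46795 mm → contributes −16930.96 mm⁴
Total I = 3 273 152 mm⁴.

I_x ≈ 3.2732 × 10⁶ mm⁴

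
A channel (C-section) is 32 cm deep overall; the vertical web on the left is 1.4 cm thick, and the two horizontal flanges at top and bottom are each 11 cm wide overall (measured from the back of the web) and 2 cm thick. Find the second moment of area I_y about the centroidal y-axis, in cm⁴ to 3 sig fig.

I_y ≈ 928 cm⁴

Split into non-overlapping primitives; take the origin at the lower-left of the bounding box.
Web: 1.4 × 32, A = 44.8 cm², x = 0.7 cm, Ī = 7.3173 cm⁴.
Top flange (beyond web): 9.6 × 2, A = 19.2 cm², x = 6.2 cm, Ī = 147.46 cm⁴.
Bottom flange (beyond web): 9.6 × 2, A = 19.2 cm², x = 6.2 cm, Ī = 147.46 cm⁴.
Centroid: x̄ = ΣA·x / ΣA = 3.2385 cm.
Transfer each piece to the centroidal y-axis using Ī + A·d² with d = x − 3.2385:
  web: d = -2.5385 cm → contributes +296 cm⁴
  top flange (beyond web): d = 2.9615 cm → contributes +315.85 cm⁴
  bottom flange (beyond web): d = 2.9615 cm → contributes +315.85 cm⁴
Total I = 927.71 cm⁴.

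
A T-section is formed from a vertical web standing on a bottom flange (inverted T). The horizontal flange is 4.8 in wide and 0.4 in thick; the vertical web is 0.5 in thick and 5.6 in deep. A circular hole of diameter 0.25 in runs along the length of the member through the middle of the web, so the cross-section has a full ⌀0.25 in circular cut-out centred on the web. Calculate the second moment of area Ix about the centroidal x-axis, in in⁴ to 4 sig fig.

Ix ≈ 17.52 in⁴

Break the section into simple shapes (no overlaps), measuring from the bottom-left corner of the bounding box.
Flange: 4.8 × 0.4, A = 1.92 in², y = 0.2 in, Ī = 0.0256 in⁴.
Web: 0.5 × 5.6, A = 2.8 in², y = 3.2 in, Ī = 7.31733 in⁴.
Hole (subtracted): ⌀0.25, A = 0.0490874 in², y = 3.2 in, Ī = 0.000191748 in⁴.
Centroid: ȳ = ΣA·y / ΣA = 1.96684 in.
Transfer each piece to the centroidal x-axis using Ī + A·d² with d = y − 1.96684:
  flange: d = -1.76684 in → contributes +6.01928 in⁴
  web: d = 1.23316 in → contributes +11.5753 in⁴
  hole: d = 1.23316 in → contributes −0.0748386 in⁴
Total I = 17.5197 in⁴.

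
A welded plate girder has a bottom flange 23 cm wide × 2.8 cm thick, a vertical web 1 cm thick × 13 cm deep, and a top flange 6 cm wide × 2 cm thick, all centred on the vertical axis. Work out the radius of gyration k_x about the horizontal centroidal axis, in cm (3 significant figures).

k_x ≈ 5.76 cm

Break the section into simple shapes (no overlaps), measuring from the bottom-left corner of the bounding box.
Bottom plate: 23 × 2.8, A = 64.4 cm², y = 1.4 cm, Ī = 42.075 cm⁴.
Web plate: 1 × 13, A = 13 cm², y = 9.3 cm, Ī = 183.08 cm⁴.
Top plate: 6 × 2, A = 12 cm², y = 16.8 cm, Ī = 4 cm⁴.
Centroid: ȳ = ΣA·y / ΣA = 4.6159 cm.
Transfer each piece to the horizontal centroidal axis using Ī + A·d² with d = y − 4.6159:
  bottom plate: d = -3.2159 cm → contributes +708.09 cm⁴
  web plate: d = 4.6841 cm → contributes +468.32 cm⁴
  top plate: d = 12.184 cm → contributes +1785.4 cm⁴
Total I = 2961.8 cm⁴.
Radius of gyration: k = √(I/A) = √(2961.8 / 89.4) = 5.7559 cm.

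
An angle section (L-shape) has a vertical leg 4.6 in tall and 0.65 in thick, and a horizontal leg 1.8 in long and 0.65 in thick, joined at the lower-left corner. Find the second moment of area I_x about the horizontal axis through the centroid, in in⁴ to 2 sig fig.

Split into non-overlapping primitives; take the origin at the lower-left of the bounding box.
Vertical leg: 0.65 × 4.6, A = 2.99 in², y = 2.3 in, Ī = 5.272 in⁴.
Horizontal leg (remainder): 1.15 × 0.65, A = 0.7475 in², y = 0.325 in, Ī = 0.02632 in⁴.
Centroid: ȳ = ΣA·y / ΣA = 1.905 in.
Transfer each piece to the horizontal axis through the centroid using Ī + A·d² with d = y − 1.905:
  vertical leg: d = 0.395 in → contributes +5.739 in⁴
  horizontal leg (remainder): d = -1.58 in → contributes +1.892 in⁴
Total I = 7.631 in⁴.

I_x ≈ 7.6 in⁴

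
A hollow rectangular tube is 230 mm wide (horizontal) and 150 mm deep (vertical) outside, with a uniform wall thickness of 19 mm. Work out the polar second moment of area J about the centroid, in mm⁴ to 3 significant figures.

Decompose the section into non-overlapping parts with the origin at the bottom-left of its bounding rectangle.
Outer rectangle: 230 × 150, A = 34 500 mm², y = 75 mm, Ī = 64 687 500 mm⁴.
Inner void (subtracted): 192 × 112, A = 21 504 mm², y = 75 mm, Ī = 22 478 848 mm⁴.
By symmetry the centroid is at mid-height, ȳ = 75 mm.
All pieces are centred on the centroidal x-axis, so I = ΣĪ (holes subtracted) = 42 208 652 mm⁴.
Repeating about the centroidal y-axis gives I_y = 86 027 212 mm⁴.
Polar second moment: J = I_x + I_y = 128 235 864 mm⁴.

J ≈ 1.28 × 10⁸ mm⁴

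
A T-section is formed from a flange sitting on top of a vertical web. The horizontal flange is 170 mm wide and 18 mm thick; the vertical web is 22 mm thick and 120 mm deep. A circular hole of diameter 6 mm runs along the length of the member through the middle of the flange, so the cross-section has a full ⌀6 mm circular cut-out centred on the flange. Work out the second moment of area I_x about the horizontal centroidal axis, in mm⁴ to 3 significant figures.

I_x ≈ 9.97 × 10⁶ mm⁴

Decompose the section into non-overlapping parts with the origin at the bottom-left of its bounding rectangle.
Flange: 170 × 18, A = 3 060 mm², y = 129 mm, Ī = 82 620 mm⁴.
Web: 22 × 120, A = 2 640 mm², y = 60 mm, Ī = 3 168 000 mm⁴.
Hole (subtracted): ⌀6, A = 28.274 mm², y = 129 mm, Ī = 63.617 mm⁴.
Centroid: ȳ = ΣA·y / ΣA = 96.883 mm.
Transfer each piece to the horizontal centroidal axis using Ī + A·d² with d = y − 96.883:
  flange: d = 32.117 mm → contributes +3 239 056 mm⁴
  web: d = -36.883 mm → contributes +6 759 298 mm⁴
  hole: d = 32.117 mm → contributes −29 229 mm⁴
Total I = 9 969 126 mm⁴.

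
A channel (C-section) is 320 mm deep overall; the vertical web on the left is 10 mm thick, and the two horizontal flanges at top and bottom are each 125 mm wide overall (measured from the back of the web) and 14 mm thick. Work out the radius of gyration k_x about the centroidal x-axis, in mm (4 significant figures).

Treat the section as a set of non-overlapping primitives; coordinates are from the bounding-box lower-left.
Web: 10 × 320, A = 3 200 mm², y = 160 mm, Ī = 27 306 667 mm⁴.
Top flange (beyond web): 115 × 14, A = 1 610 mm², y = 313 mm, Ī = 26296.7 mm⁴.
Bottom flange (beyond web): 115 × 14, A = 1 610 mm², y = 7 mm, Ī = 26296.7 mm⁴.
By symmetry the centroid is at mid-height, ȳ = 160 mm.
Transfer each piece to the centroidal x-axis using Ī + A·d² with d = y − 160:
  web: d = 0 mm → contributes +27 306 667 mm⁴
  top flange (beyond web): d = 153 mm → contributes +37 714 787 mm⁴
  bottom flange (beyond web): d = -153 mm → contributes +37 714 787 mm⁴
Total I = 102 736 240 mm⁴.
Radius of gyration: k = √(I/A) = √(102 736 240 / 6 420) = 126.501 mm.

k_x ≈ 126.5 mm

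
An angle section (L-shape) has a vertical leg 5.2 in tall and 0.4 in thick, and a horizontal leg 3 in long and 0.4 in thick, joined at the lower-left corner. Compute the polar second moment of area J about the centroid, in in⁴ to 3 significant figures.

J ≈ 10.9 in⁴

Break the section into simple shapes (no overlaps), measuring from the bottom-left corner of the bounding box.
Vertical leg: 0.4 × 5.2, A = 2.08 in², y = 2.6 in, Ī = 4.6869 in⁴.
Horizontal leg (remainder): 2.6 × 0.4, A = 1.04 in², y = 0.2 in, Ī = 0.013867 in⁴.
Centroid: ȳ = ΣA·y / ΣA = 1.8 in.
Transfer each piece to the centroidal x-axis using Ī + A·d² with d = y − 1.8:
  vertical leg: d = 0.8 in → contributes +6.0181 in⁴
  horizontal leg (remainder): d = -1.6 in → contributes +2.6763 in⁴
Total I = 8.6944 in⁴.
For the y-axis: x̄ = 0.7 in.
Repeating about the centroidal y-axis gives I_y = 2.1736 in⁴.
Polar second moment: J = I_x + I_y = 10.868 in⁴.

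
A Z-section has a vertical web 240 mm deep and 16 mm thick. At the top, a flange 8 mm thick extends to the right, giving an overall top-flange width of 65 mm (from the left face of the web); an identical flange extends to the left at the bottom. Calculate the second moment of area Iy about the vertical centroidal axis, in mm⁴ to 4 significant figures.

Decompose the section into non-overlapping parts with the origin at the bottom-left of its bounding rectangle.
Web: 16 × 240, A = 3 840 mm², x = 57 mm, Ī = 81 920 mm⁴.
Top flange (beyond web): 49 × 8, A = 392 mm², x = 89.5 mm, Ī = 78432.7 mm⁴.
Bottom flange (beyond web): 49 × 8, A = 392 mm², x = 24.5 mm, Ī = 78432.7 mm⁴.
Centroid: x̄ = ΣA·x / ΣA = 57 mm.
Transfer each piece to the vertical centroidal axis using Ī + A·d² with d = x − 57:
  web: d = 0 mm → contributes +81 920 mm⁴
  top flange (beyond web): d = 32.5 mm → contributes +492 483 mm⁴
  bottom flange (beyond web): d = -32.5 mm → contributes +492 483 mm⁴
Total I = 1 066 885 mm⁴.

Iy ≈ 1.067 × 10⁶ mm⁴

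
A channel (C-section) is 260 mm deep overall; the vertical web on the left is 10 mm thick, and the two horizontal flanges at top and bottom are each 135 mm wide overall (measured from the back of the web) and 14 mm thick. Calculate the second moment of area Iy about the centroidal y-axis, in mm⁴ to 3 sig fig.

Split into non-overlapping primitives; take the origin at the lower-left of the bounding box.
Web: 10 × 260, A = 2 600 mm², x = 5 mm, Ī = 21 667 mm⁴.
Top flange (beyond web): 125 × 14, A = 1 750 mm², x = 72.5 mm, Ī = 2 278 646 mm⁴.
Bottom flange (beyond web): 125 × 14, A = 1 750 mm², x = 72.5 mm, Ī = 2 278 646 mm⁴.
Centroid: x̄ = ΣA·x / ΣA = 43.73 mm.
Transfer each piece to the centroidal y-axis using Ī + A·d² with d = x − 43.73:
  web: d = -38.73 mm → contributes +3 921 601 mm⁴
  top flange (beyond web): d = 28.77 mm → contributes +3 727 193 mm⁴
  bottom flange (beyond web): d = 28.77 mm → contributes +3 727 193 mm⁴
Total I = 11 375 987 mm⁴.

Iy ≈ 1.14 × 10⁷ mm⁴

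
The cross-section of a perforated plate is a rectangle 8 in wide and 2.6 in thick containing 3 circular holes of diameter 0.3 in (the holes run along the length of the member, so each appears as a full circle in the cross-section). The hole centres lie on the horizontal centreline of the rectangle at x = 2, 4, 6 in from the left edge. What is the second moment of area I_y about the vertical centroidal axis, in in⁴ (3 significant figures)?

I_y ≈ 110 in⁴

Break the section into simple shapes (no overlaps), measuring from the bottom-left corner of the bounding box.
Plate: 8 × 2.6, A = 20.8 in², x = 4 in, Ī = 110.93 in⁴.
Hole 1 (subtracted): ⌀0.3, A = 0.070686 in², x = 2 in, Ī = 0.00039761 in⁴.
Hole 2 (subtracted): ⌀0.3, A = 0.070686 in², x = 4 in, Ī = 0.00039761 in⁴.
Hole 3 (subtracted): ⌀0.3, A = 0.070686 in², x = 6 in, Ī = 0.00039761 in⁴.
By symmetry the centroid is at mid-width, x̄ = 4 in.
Transfer each piece to the vertical centroidal axis using Ī + A·d² with d = x − 4:
  plate: d = 0 in → contributes +110.93 in⁴
  hole 1: d = -2 in → contributes −0.28314 in⁴
  hole 2: d = 0 in → contributes −0.00039761 in⁴
  hole 3: d = 2 in → contributes −0.28314 in⁴
Total I = 110.37 in⁴.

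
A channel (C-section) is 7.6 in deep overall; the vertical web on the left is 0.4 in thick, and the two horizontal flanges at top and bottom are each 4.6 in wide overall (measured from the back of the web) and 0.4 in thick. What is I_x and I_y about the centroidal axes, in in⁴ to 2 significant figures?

Treat the section as a set of non-overlapping primitives; coordinates are from the bounding-box lower-left.
Web: 0.4 × 7.6, A = 3.04 in², y = 3.8 in, Ī = 14.63 in⁴.
Top flange (beyond web): 4.2 × 0.4, A = 1.68 in², y = 7.4 in, Ī = 0.0224 in⁴.
Bottom flange (beyond web): 4.2 × 0.4, A = 1.68 in², y = 0.2 in, Ī = 0.0224 in⁴.
By symmetry the centroid is at mid-height, ȳ = 3.8 in.
Transfer each piece to the centroidal x-axis using Ī + A·d² with d = y − 3.8:
  web: d = 0 in → contributes +14.63 in⁴
  top flange (beyond web): d = 3.6 in → contributes +21.8 in⁴
  bottom flange (beyond web): d = -3.6 in → contributes +21.8 in⁴
Total I = 58.22 in⁴.
For the y-axis: x̄ = 1.408 in.
Repeating about the centroidal y-axis gives I_y = 13.42 in⁴.

I_x ≈ 58 in⁴, I_y ≈ 13 in⁴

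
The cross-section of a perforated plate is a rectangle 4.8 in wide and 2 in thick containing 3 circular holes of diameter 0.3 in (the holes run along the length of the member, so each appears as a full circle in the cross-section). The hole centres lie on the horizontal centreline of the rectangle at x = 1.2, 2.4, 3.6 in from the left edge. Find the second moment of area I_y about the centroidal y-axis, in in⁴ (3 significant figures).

Decompose the section into non-overlapping parts with the origin at the bottom-left of its bounding rectangle.
Plate: 4.8 × 2, A = 9.6 in², x = 2.4 in, Ī = 18.432 in⁴.
Hole 1 (subtracted): ⌀0.3, A = 0.070686 in², x = 1.2 in, Ī = 0.00039761 in⁴.
Hole 2 (subtracted): ⌀0.3, A = 0.070686 in², x = 2.4 in, Ī = 0.00039761 in⁴.
Hole 3 (subtracted): ⌀0.3, A = 0.070686 in², x = 3.6 in, Ī = 0.00039761 in⁴.
By symmetry the centroid is at mid-width, x̄ = 2.4 in.
Transfer each piece to the centroidal y-axis using Ī + A·d² with d = x − 2.4:
  plate: d = 0 in → contributes +18.432 in⁴
  hole 1: d = -1.2 in → contributes −0.10219 in⁴
  hole 2: d = 0 in → contributes −0.00039761 in⁴
  hole 3: d = 1.2 in → contributes −0.10219 in⁴
Total I = 18.227 in⁴.

I_y ≈ 18.2 in⁴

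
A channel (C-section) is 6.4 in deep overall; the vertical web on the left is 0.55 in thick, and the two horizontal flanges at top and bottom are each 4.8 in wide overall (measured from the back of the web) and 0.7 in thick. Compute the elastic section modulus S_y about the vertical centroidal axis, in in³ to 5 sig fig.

Break the section into simple shapes (no overlaps), measuring from the bottom-left corner of the bounding box.
Web: 0.55 × 6.4, A = 3.52 in², x = 0.275 in, Ī = 0.08873333 in⁴.
Top flange (beyond web): 4.25 × 0.7, A = 2.975 in², x = 2.675 in, Ī = 4.477995 in⁴.
Bottom flange (beyond web): 4.25 × 0.7, A = 2.975 in², x = 2.675 in, Ī = 4.477995 in⁴.
Centroid: x̄ = ΣA·x / ΣA = 1.78292 in.
Transfer each piece to the vertical centroidal axis using Ī + A·d² with d = x − 1.78292:
  web: d = -1.50792 in → contributes +8.092587 in⁴
  top flange (beyond web): d = 0.8920803 in → contributes +6.845521 in⁴
  bottom flange (beyond web): d = 0.8920803 in → contributes +6.845521 in⁴
Total I = 21.78363 in⁴.
Extreme fibre distance c = 3.01708 in; S = I/c = 7.220103 in³.

S_y ≈ 7.2201 in³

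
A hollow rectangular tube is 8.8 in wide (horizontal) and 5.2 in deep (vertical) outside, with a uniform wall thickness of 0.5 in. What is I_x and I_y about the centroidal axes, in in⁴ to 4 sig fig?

I_x ≈ 54.96 in⁴, I_y ≈ 129.2 in⁴

Break the section into simple shapes (no overlaps), measuring from the bottom-left corner of the bounding box.
Outer rectangle: 8.8 × 5.2, A = 45.76 in², y = 2.6 in, Ī = 103.113 in⁴.
Inner void (subtracted): 7.8 × 4.2, A = 32.76 in², y = 2.6 in, Ī = 48.1572 in⁴.
By symmetry the centroid is at mid-height, ȳ = 2.6 in.
All pieces are centred on the centroidal x-axis, so I = ΣĪ (holes subtracted) = 54.9553 in⁴.
Repeating about the centroidal y-axis gives I_y = 129.211 in⁴.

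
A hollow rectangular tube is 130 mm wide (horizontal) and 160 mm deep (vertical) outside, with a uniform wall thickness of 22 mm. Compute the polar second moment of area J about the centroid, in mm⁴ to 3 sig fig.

J ≈ 5.63 × 10⁷ mm⁴

Break the section into simple shapes (no overlaps), measuring from the bottom-left corner of the bounding box.
Outer rectangle: 130 × 160, A = 20 800 mm², y = 80 mm, Ī = 44 373 333 mm⁴.
Inner void (subtracted): 86 × 116, A = 9 976 mm², y = 80 mm, Ī = 11 186 421 mm⁴.
By symmetry the centroid is at mid-height, ȳ = 80 mm.
All pieces are centred on the centroidal x-axis, so I = ΣĪ (holes subtracted) = 33 186 912 mm⁴.
Repeating about the centroidal y-axis gives I_y = 23 144 792 mm⁴.
Polar second moment: J = I_x + I_y = 56 331 704 mm⁴.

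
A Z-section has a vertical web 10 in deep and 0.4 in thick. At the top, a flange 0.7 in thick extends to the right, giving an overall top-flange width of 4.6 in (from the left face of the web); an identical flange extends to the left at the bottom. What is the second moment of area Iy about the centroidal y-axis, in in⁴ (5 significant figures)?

Break the section into simple shapes (no overlaps), measuring from the bottom-left corner of the bounding box.
Web: 0.4 × 10, A = 4 in², x = 4.4 in, Ī = 0.05333333 in⁴.
Top flange (beyond web): 4.2 × 0.7, A = 2.94 in², x = 6.7 in, Ī = 4.3218 in⁴.
Bottom flange (beyond web): 4.2 × 0.7, A = 2.94 in², x = 2.1 in, Ī = 4.3218 in⁴.
Centroid: x̄ = ΣA·x / ΣA = 4.4 in.
Transfer each piece to the centroidal y-axis using Ī + A·d² with d = x − 4.4:
  web: d = 0 in → contributes +0.05333333 in⁴
  top flange (beyond web): d = 2.3 in → contributes +19.8744 in⁴
  bottom flange (beyond web): d = -2.3 in → contributes +19.8744 in⁴
Total I = 39.80213 in⁴.

Iy ≈ 39.802 in⁴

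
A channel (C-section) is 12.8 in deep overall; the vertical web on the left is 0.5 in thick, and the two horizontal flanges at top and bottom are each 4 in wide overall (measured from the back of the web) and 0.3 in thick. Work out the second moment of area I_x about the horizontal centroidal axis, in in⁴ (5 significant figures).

Treat the section as a set of non-overlapping primitives; coordinates are from the bounding-box lower-left.
Web: 0.5 × 12.8, A = 6.4 in², y = 6.4 in, Ī = 87.38133 in⁴.
Top flange (beyond web): 3.5 × 0.3, A = 1.05 in², y = 12.65 in, Ī = 0.007875 in⁴.
Bottom flange (beyond web): 3.5 × 0.3, A = 1.05 in², y = 0.15 in, Ī = 0.007875 in⁴.
By symmetry the centroid is at mid-height, ȳ = 6.4 in.
Transfer each piece to the horizontal centroidal axis using Ī + A·d² with d = y − 6.4:
  web: d = 0 in → contributes +87.38133 in⁴
  top flange (beyond web): d = 6.25 in → contributes +41.0235 in⁴
  bottom flange (beyond web): d = -6.25 in → contributes +41.0235 in⁴
Total I = 169.4283 in⁴.

I_x ≈ 169.43 in⁴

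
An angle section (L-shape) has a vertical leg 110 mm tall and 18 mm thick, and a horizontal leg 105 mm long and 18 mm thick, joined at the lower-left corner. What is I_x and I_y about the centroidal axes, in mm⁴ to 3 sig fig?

I_x ≈ 3.89 × 10⁶ mm⁴, I_y ≈ 3.45 × 10⁶ mm⁴

Decompose the section into non-overlapping parts with the origin at the bottom-left of its bounding rectangle.
Vertical leg: 18 × 110, A = 1 980 mm², y = 55 mm, Ī = 1 996 500 mm⁴.
Horizontal leg (remainder): 87 × 18, A = 1 566 mm², y = 9 mm, Ī = 42 282 mm⁴.
Centroid: ȳ = ΣA·y / ΣA = 34.685 mm.
Transfer each piece to the centroidal x-axis using Ī + A·d² with d = y − 34.685:
  vertical leg: d = 20.315 mm → contributes +2 813 622 mm⁴
  horizontal leg (remainder): d = -25.685 mm → contributes +1 075 425 mm⁴
Total I = 3 889 047 mm⁴.
For the y-axis: x̄ = 32.185 mm.
Repeating about the centroidal y-axis gives I_y = 3 451 324 mm⁴.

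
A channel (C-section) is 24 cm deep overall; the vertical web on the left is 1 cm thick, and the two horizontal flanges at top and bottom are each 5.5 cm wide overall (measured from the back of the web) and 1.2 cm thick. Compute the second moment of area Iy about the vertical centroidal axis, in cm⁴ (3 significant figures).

Treat the section as a set of non-overlapping primitives; coordinates are from the bounding-box lower-left.
Web: 1 × 24, A = 24 cm², x = 0.5 cm, Ī = 2 cm⁴.
Top flange (beyond web): 4.5 × 1.2, A = 5.4 cm², x = 3.25 cm, Ī = 9.1125 cm⁴.
Bottom flange (beyond web): 4.5 × 1.2, A = 5.4 cm², x = 3.25 cm, Ī = 9.1125 cm⁴.
Centroid: x̄ = ΣA·x / ΣA = 1.3534 cm.
Transfer each piece to the vertical centroidal axis using Ī + A·d² with d = x − 1.3534:
  web: d = -0.85345 cm → contributes +19.481 cm⁴
  top flange (beyond web): d = 1.8966 cm → contributes +28.536 cm⁴
  bottom flange (beyond web): d = 1.8966 cm → contributes +28.536 cm⁴
Total I = 76.553 cm⁴.

Iy ≈ 76.6 cm⁴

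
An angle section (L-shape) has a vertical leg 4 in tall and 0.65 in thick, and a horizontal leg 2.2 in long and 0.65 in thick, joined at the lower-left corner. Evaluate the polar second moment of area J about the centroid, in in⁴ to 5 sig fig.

Split into non-overlapping primitives; take the origin at the lower-left of the bounding box.
Vertical leg: 0.65 × 4, A = 2.6 in², y = 2 in, Ī = 3.466667 in⁴.
Horizontal leg (remainder): 1.55 × 0.65, A = 1.0075 in², y = 0.325 in, Ī = 0.0354724 in⁴.
Centroid: ȳ = ΣA·y / ΣA = 1.532207 in.
Transfer each piece to the centroidal x-axis using Ī + A·d² with d = y − 1.532207:
  vertical leg: d = 0.4677928 in → contributes +4.035625 in⁴
  horizontal leg (remainder): d = -1.207207 in → contributes +1.503752 in⁴
Total I = 5.539377 in⁴.
For the y-axis: x̄ = 0.6322072 in.
Repeating about the centroidal y-axis gives I_y = 1.171864 in⁴.
Polar second moment: J = I_x + I_y = 6.711241 in⁴.

J ≈ 6.7112 in⁴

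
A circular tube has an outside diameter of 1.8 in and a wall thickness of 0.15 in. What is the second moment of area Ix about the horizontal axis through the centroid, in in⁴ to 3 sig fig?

Ix ≈ 0.267 in⁴

Break the section into simple shapes (no overlaps), measuring from the bottom-left corner of the bounding box.
Outer circle: ⌀1.8, A = 2.5447 in², y = 0.9 in, Ī = 0.5153 in⁴.
Bore (subtracted): ⌀1.5, A = 1.7671 in², y = 0.9 in, Ī = 0.2485 in⁴.
By symmetry the centroid is at mid-height, ȳ = 0.9 in.
All pieces are centred on the horizontal axis through the centroid, so I = ΣĪ (holes subtracted) = 0.26679 in⁴.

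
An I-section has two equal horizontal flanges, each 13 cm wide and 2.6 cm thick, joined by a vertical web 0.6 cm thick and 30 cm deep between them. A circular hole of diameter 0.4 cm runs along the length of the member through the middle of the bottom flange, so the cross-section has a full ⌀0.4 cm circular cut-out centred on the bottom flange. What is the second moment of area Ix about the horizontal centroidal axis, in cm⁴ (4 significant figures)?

Ix ≈ 1.932 × 10⁴ cm⁴

Decompose the section into non-overlapping parts with the origin at the bottom-left of its bounding rectangle.
Bottom flange: 13 × 2.6, A = 33.8 cm², y = 1.3 cm, Ī = 19.0407 cm⁴.
Web: 0.6 × 30, A = 18 cm², y = 17.6 cm, Ī = 1 350 cm⁴.
Top flange: 13 × 2.6, A = 33.8 cm², y = 33.9 cm, Ī = 19.0407 cm⁴.
Hole (subtracted): ⌀0.4, A = 0.125664 cm², y = 1.3 cm, Ī = 0.00125664 cm⁴.
Centroid: ȳ = ΣA·y / ΣA = 17.624 cm.
Transfer each piece to the horizontal centroidal axis using Ī + A·d² with d = y − 17.624:
  bottom flange: d = -16.324 cm → contributes +9025.79 cm⁴
  web: d = -0.0239641 cm → contributes +1350.01 cm⁴
  top flange: d = 16.276 cm → contributes +8972.98 cm⁴
  hole: d = -16.324 cm → contributes −33.4871 cm⁴
Total I = 19315.3 cm⁴.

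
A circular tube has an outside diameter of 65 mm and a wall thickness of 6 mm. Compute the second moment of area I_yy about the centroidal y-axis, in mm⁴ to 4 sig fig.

Treat the section as a set of non-overlapping primitives; coordinates are from the bounding-box lower-left.
Outer circle: ⌀65, A = 3318.31 mm², x = 32.5 mm, Ī = 876 241 mm⁴.
Bore (subtracted): ⌀53, A = 2206.18 mm², x = 32.5 mm, Ī = 387 323 mm⁴.
By symmetry the centroid is at mid-width, x̄ = 32.5 mm.
All pieces are centred on the centroidal y-axis, so I = ΣĪ (holes subtracted) = 488 917 mm⁴.

I_yy ≈ 4.889 × 10⁵ mm⁴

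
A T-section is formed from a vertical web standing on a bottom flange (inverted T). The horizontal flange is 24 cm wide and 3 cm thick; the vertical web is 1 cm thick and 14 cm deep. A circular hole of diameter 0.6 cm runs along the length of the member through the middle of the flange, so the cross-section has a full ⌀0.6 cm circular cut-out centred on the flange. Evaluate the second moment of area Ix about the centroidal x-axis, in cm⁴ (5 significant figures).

Decompose the section into non-overlapping parts with the origin at the bottom-left of its bounding rectangle.
Flange: 24 × 3, A = 72 cm², y = 1.5 cm, Ī = 54 cm⁴.
Web: 1 × 14, A = 14 cm², y = 10 cm, Ī = 228.6667 cm⁴.
Hole (subtracted): ⌀0.6, A = 0.2827433 cm², y = 1.5 cm, Ī = 0.006361725 cm⁴.
Centroid: ȳ = ΣA·y / ΣA = 2.888285 cm.
Transfer each piece to the centroidal x-axis using Ī + A·d² with d = y − 2.888285:
  flange: d = -1.388285 cm → contributes +192.7682 cm⁴
  web: d = 7.111715 cm → contributes +936.7375 cm⁴
  hole: d = -1.388285 cm → contributes −0.5513031 cm⁴
Total I = 1128.954 cm⁴.

Ix ≈ 1129.0 cm⁴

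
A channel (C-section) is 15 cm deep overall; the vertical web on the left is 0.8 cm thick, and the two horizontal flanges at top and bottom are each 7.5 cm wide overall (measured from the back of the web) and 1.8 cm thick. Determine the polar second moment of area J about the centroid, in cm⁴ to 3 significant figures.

J ≈ 1490 cm⁴

Split into non-overlapping primitives; take the origin at the lower-left of the bounding box.
Web: 0.8 × 15, A = 12 cm², y = 7.5 cm, Ī = 225 cm⁴.
Top flange (beyond web): 6.7 × 1.8, A = 12.06 cm², y = 14.1 cm, Ī = 3.2562 cm⁴.
Bottom flange (beyond web): 6.7 × 1.8, A = 12.06 cm², y = 0.9 cm, Ī = 3.2562 cm⁴.
By symmetry the centroid is at mid-height, ȳ = 7.5 cm.
Transfer each piece to the centroidal x-axis using Ī + A·d² with d = y − 7.5:
  web: d = 0 cm → contributes +225 cm⁴
  top flange (beyond web): d = 6.6 cm → contributes +528.59 cm⁴
  bottom flange (beyond web): d = -6.6 cm → contributes +528.59 cm⁴
Total I = 1282.2 cm⁴.
For the y-axis: x̄ = 2.9042 cm.
Repeating about the centroidal y-axis gives I_y = 203.56 cm⁴.
Polar second moment: J = I_x + I_y = 1485.7 cm⁴.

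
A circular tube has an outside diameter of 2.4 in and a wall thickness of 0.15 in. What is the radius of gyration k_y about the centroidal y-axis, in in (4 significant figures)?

Split into non-overlapping primitives; take the origin at the lower-left of the bounding box.
Outer circle: ⌀2.4, A = 4.52389 in², x = 1.2 in, Ī = 1.6286 in⁴.
Bore (subtracted): ⌀2.1, A = 3.46361 in², x = 1.2 in, Ī = 0.954656 in⁴.
By symmetry the centroid is at mid-width, x̄ = 1.2 in.
All pieces are centred on the centroidal y-axis, so I = ΣĪ (holes subtracted) = 0.673945 in⁴.
Radius of gyration: k = √(I/A) = √(0.673945 / 1.06029) = 0.797261 in.

k_y ≈ 0.7973 in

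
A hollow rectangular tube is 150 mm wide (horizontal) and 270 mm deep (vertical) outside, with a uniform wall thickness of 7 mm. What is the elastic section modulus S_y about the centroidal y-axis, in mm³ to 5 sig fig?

S_y ≈ 2.9699 × 10⁵ mm³

Split into non-overlapping primitives; take the origin at the lower-left of the bounding box.
Outer rectangle: 150 × 270, A = 40 500 mm², x = 75 mm, Ī = 75 937 500 mm⁴.
Inner void (subtracted): 136 × 256, A = 34 816 mm², x = 75 mm, Ī = 53 663 061 mm⁴.
By symmetry the centroid is at mid-width, x̄ = 75 mm.
All pieces are centred on the centroidal y-axis, so I = ΣĪ (holes subtracted) = 22 274 439 mm⁴.
Extreme fibre distance c = 75 mm; S = I/c = 296992.5 mm³.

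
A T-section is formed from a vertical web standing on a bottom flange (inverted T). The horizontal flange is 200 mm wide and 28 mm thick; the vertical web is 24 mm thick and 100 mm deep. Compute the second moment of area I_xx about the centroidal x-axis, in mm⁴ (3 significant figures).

I_xx ≈ 9.25 × 10⁶ mm⁴

Decompose the section into non-overlapping parts with the origin at the bottom-left of its bounding rectangle.
Flange: 200 × 28, A = 5 600 mm², y = 14 mm, Ī = 365 867 mm⁴.
Web: 24 × 100, A = 2 400 mm², y = 78 mm, Ī = 2 000 000 mm⁴.
Centroid: ȳ = ΣA·y / ΣA = 33.2 mm.
Transfer each piece to the centroidal x-axis using Ī + A·d² with d = y − 33.2:
  flange: d = -19.2 mm → contributes +2 430 251 mm⁴
  web: d = 44.8 mm → contributes +6 816 896 mm⁴
Total I = 9 247 147 mm⁴.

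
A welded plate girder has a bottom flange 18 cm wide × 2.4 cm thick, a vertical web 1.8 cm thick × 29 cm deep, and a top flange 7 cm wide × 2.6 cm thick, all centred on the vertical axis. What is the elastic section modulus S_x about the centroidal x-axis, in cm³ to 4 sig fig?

Treat the section as a set of non-overlapping primitives; coordinates are from the bounding-box lower-left.
Bottom plate: 18 × 2.4, A = 43.2 cm², y = 1.2 cm, Ī = 20.736 cm⁴.
Web plate: 1.8 × 29, A = 52.2 cm², y = 16.9 cm, Ī = 3658.35 cm⁴.
Top plate: 7 × 2.6, A = 18.2 cm², y = 32.7 cm, Ī = 10.2527 cm⁴.
Centroid: ȳ = ΣA·y / ΣA = 13.4609 cm.
Transfer each piece to the centroidal x-axis using Ī + A·d² with d = y − 13.4609:
  bottom plate: d = -12.2609 cm → contributes +6514.99 cm⁴
  web plate: d = 3.43908 cm → contributes +4275.74 cm⁴
  top plate: d = 19.2391 cm → contributes +6746.84 cm⁴
Total I = 17537.6 cm⁴.
Extreme fibre distance c = 20.5391 cm; S = I/c = 853.863 cm³.

S_x ≈ 853.9 cm³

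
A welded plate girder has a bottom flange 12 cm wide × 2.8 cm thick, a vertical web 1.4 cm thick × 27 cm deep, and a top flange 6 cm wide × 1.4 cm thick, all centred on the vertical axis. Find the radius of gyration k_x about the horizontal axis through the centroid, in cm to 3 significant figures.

k_x ≈ 11.0 cm

Break the section into simple shapes (no overlaps), measuring from the bottom-left corner of the bounding box.
Bottom plate: 12 × 2.8, A = 33.6 cm², y = 1.4 cm, Ī = 21.952 cm⁴.
Web plate: 1.4 × 27, A = 37.8 cm², y = 16.3 cm, Ī = 2296.4 cm⁴.
Top plate: 6 × 1.4, A = 8.4 cm², y = 30.5 cm, Ī = 1.372 cm⁴.
Centroid: ȳ = ΣA·y / ΣA = 11.521 cm.
Transfer each piece to the horizontal axis through the centroid using Ī + A·d² with d = y − 11.521:
  bottom plate: d = -10.121 cm → contributes +3463.8 cm⁴
  web plate: d = 4.7789 cm → contributes +3159.6 cm⁴
  top plate: d = 18.979 cm → contributes +3027.1 cm⁴
Total I = 9650.5 cm⁴.
Radius of gyration: k = √(I/A) = √(9650.5 / 79.8) = 10.997 cm.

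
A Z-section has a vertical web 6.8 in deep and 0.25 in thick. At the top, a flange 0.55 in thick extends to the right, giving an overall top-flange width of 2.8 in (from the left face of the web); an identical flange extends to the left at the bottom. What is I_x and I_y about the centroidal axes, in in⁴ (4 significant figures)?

I_x ≈ 34.01 in⁴, I_y ≈ 7.027 in⁴

Treat the section as a set of non-overlapping primitives; coordinates are from the bounding-box lower-left.
Web: 0.25 × 6.8, A = 1.7 in², y = 3.4 in, Ī = 6.55067 in⁴.
Top flange (beyond web): 2.55 × 0.55, A = 1.4025 in², y = 6.525 in, Ī = 0.0353547 in⁴.
Bottom flange (beyond web): 2.55 × 0.55, A = 1.4025 in², y = 0.275 in, Ī = 0.0353547 in⁴.
Centroid: ȳ = ΣA·y / ΣA = 3.4 in.
Transfer each piece to the centroidal x-axis using Ī + A·d² with d = y − 3.4:
  web: d = 0 in → contributes +6.55067 in⁴
  top flange (beyond web): d = 3.125 in → contributes +13.7316 in⁴
  bottom flange (beyond web): d = -3.125 in → contributes +13.7316 in⁴
Total I = 34.014 in⁴.
For the y-axis: x̄ = 2.675 in.
Repeating about the centroidal y-axis gives I_y = 7.02661 in⁴.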